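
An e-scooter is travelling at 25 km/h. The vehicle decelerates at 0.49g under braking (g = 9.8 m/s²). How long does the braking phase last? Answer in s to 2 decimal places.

25 km/h ÷ 3.6 = 6.9444 m/s.
a = 0.49 × 9.8 = 4.802 m/s².
Braking time = v/a = 6.9444 / 4.802 = 1.446 s.

Braking time ≈ 1.45 s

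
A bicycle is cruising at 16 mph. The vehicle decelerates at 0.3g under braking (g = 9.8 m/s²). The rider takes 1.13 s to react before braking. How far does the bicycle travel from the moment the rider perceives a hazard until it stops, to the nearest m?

16 mph × 0.44704 = 7.1526 m/s.
a = 0.3 × 9.8 = 2.940 m/s².
Reaction distance = v·t_r = 7.1526 × 1.13 = 8.082 m.
Braking distance = v²/(2a) = 7.1526² / (2 × 2.940) = 51.160 / 5.880 = 8.701 m.
Total = 8.082 + 8.701 = 16.783 m.

Total stopping distance ≈ 17 m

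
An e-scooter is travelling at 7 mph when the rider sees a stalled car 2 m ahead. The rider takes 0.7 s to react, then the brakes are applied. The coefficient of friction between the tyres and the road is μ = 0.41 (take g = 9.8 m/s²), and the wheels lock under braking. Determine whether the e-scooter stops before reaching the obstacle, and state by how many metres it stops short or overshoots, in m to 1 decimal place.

No — it overshoots by 1.4 m

7 mph × 0.44704 = 3.1293 m/s.
a = μg = 0.41 × 9.8 = 4.018 m/s².
Reaction distance = 3.1293 × 0.7 = 2.191 m.
Braking distance = v²/(2a) = 9.793 / 8.036 = 1.219 m.
Total stopping distance = 2.191 + 1.219 = 3.410 m, vs 2 m available — it cannot stop in time and overshoots by 3.410 − 2 = 1.410 m.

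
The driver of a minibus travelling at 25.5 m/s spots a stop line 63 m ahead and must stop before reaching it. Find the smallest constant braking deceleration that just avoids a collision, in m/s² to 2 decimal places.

v² = 2a·d ⇒ a = v²/(2d) = 25.5000² / (2 × 63.000) = 650.250 / 126.000 = 5.1607 m/s².

Required deceleration ≈ 5.16 m/s²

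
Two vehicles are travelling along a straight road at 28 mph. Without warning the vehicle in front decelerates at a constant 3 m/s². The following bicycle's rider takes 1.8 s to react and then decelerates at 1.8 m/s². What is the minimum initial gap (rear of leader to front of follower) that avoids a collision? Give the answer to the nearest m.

Minimum gap ≈ 40 m

28 mph × 0.44704 = 12.5171 m/s.
Leader travels v²/(2a_L) = 156.678 / 6.000 = 26.113 m before stopping.
Follower covers v·t_r = 12.5171 × 1.8 = 22.531 m while reacting, then v²/(2a_F) = 156.678 / 3.600 = 43.522 m while braking, for a total of 22.531 + 43.522 = 66.053 m.
Since a_F ≤ a_L and the follower starts braking later, the follower is never slower than the leader, so the closest approach is when both have stopped.
Minimum gap = 66.053 − 26.113 = 39.940 m.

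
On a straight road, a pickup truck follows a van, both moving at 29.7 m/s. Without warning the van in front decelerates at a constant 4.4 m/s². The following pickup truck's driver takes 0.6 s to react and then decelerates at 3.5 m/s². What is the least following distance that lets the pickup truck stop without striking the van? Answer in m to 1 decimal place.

Minimum gap ≈ 43.6 m

Leader travels v²/(2a_L) = 882.090 / 8.800 = 100.237 m before stopping.
Follower covers v·t_r = 29.7000 × 0.6 = 17.820 m while reacting, then v²/(2a_F) = 882.090 / 7.000 = 126.013 m while braking, for a total of 17.820 + 126.013 = 143.833 m.
Since a_F ≤ a_L and the follower starts braking later, the follower is never slower than the leader, so the closest approach is when both have stopped.
Minimum gap = 143.833 − 100.237 = 43.596 m.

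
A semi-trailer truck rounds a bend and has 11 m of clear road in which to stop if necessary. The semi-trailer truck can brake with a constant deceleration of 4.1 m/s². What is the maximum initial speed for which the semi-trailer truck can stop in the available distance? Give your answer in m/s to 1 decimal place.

v²/(2a) = d ⇒ v = √(2 × 4.100 × 11) = √90.20 = 9.4974 m/s.

Maximum speed ≈ 9.5 m/s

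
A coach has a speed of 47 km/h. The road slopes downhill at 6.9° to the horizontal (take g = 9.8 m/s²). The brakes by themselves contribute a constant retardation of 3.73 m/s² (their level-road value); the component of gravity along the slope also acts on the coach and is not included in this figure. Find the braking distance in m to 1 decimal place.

Braking distance ≈ 33.4 m

47 km/h ÷ 3.6 = 13.0556 m/s.
Gravity along the downhill slope reduces the braking deceleration: a_eff = 3.730 − 9.8·sin 6.9° = 3.730 − 1.177 = 2.553 m/s².
Braking distance = v²/(2a) = 13.0556² / (2 × 2.553) = 170.449 / 5.106 = 33.382 m.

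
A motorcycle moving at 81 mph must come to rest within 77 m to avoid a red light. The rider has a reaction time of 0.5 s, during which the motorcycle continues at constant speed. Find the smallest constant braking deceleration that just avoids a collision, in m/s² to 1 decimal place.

Required deceleration ≈ 11.1 m/s²

81 mph × 0.44704 = 36.2102 m/s.
Distance covered during reaction = 36.2102 × 0.5 = 18.105 m.
Distance available for braking: 77 − 18.105 = 58.895 m.
v² = 2a·d ⇒ a = v²/(2d) = 36.2102² / (2 × 58.895) = 1311.179 / 117.790 = 11.1315 m/s².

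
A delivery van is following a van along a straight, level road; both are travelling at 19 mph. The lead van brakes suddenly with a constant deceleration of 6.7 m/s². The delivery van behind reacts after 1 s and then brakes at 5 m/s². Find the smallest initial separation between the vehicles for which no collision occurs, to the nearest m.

19 mph × 0.44704 = 8.4938 m/s.
Leader travels v²/(2a_L) = 72.145 / 13.400 = 5.384 m before stopping.
Follower covers v·t_r = 8.4938 × 1 = 8.494 m while reacting, then v²/(2a_F) = 72.145 / 10.000 = 7.214 m while braking, for a total of 8.494 + 7.214 = 15.708 m.
Since a_F ≤ a_L and the follower starts braking later, the follower is never slower than the leader, so the closest approach is when both have stopped.
Minimum gap = 15.708 − 5.384 = 10.324 m.

Minimum gap ≈ 10 m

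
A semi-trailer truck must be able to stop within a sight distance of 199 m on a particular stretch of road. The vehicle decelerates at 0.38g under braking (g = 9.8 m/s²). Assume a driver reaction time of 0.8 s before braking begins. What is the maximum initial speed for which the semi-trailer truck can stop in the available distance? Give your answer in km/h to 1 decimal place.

a = 0.38 × 9.8 = 3.724 m/s².
Stopping distance: v·t_r + v²/(2a) = 199 with t_r = 0.8 s and a = 3.724 m/s².
So v² + 5.958 v − 1482.15 = 0.
Positive root: v = −a·t_r + √((a·t_r)² + 2a·d) = −2.979 + √(8.874 + 1482.15) = 35.6348 m/s.
35.6348 m/s × 3.6 = 128.285 km/h.

Maximum speed ≈ 128.3 km/h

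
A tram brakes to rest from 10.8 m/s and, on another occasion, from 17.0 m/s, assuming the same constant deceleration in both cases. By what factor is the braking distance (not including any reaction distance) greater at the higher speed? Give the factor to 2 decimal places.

Braking distance d = v²/(2a), so with a fixed, d ∝ v².
Factor = (17.0/10.8)² = 1.5741² = 2.4778.

Factor ≈ 2.48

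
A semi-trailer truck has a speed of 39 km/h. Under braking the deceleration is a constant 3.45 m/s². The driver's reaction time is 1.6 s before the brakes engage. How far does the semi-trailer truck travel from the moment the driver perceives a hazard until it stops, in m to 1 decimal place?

39 km/h ÷ 3.6 = 10.8333 m/s.
Reaction distance = v·t_r = 10.8333 × 1.6 = 17.333 m.
Braking distance = v²/(2a) = 10.8333² / (2 × 3.450) = 117.360 / 6.900 = 17.009 m.
Total = 17.333 + 17.009 = 34.342 m.

Total stopping distance ≈ 34.3 m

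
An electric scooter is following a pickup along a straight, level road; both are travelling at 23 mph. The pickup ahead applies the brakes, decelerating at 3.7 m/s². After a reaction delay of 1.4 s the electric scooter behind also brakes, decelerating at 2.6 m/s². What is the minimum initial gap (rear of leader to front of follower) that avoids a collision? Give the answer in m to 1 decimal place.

Minimum gap ≈ 20.4 m

23 mph × 0.44704 = 10.2819 m/s.
Leader travels v²/(2a_L) = 105.717 / 7.400 = 14.286 m before stopping.
Follower covers v·t_r = 10.2819 × 1.4 = 14.395 m while reacting, then v²/(2a_F) = 105.717 / 5.200 = 20.330 m while braking, for a total of 14.395 + 20.330 = 34.725 m.
Since a_F ≤ a_L and the follower starts braking later, the follower is never slower than the leader, so the closest approach is when both have stopped.
Minimum gap = 34.725 − 14.286 = 20.439 m.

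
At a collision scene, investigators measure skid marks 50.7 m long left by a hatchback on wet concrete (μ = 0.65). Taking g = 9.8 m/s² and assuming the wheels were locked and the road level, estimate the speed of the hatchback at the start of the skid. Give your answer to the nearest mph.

Deceleration a = μg = 0.65 × 9.8 = 6.370 m/s².
v = √(2a·d) = √(2 × 6.370 × 50.7) = √645.918 = 25.4149 m/s.
= 25.4149 ÷ 0.44704 = 56.852 mph.

Initial speed ≈ 57 mph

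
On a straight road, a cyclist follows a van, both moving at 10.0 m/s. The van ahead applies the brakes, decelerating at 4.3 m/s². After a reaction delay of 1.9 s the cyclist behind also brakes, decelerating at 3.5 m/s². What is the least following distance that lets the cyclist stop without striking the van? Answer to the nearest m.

Minimum gap ≈ 22 m

Leader travels v²/(2a_L) = 100.000 / 8.600 = 11.628 m before stopping.
Follower covers v·t_r = 10.0000 × 1.9 = 19.000 m while reacting, then v²/(2a_F) = 100.000 / 7.000 = 14.286 m while braking, for a total of 19.000 + 14.286 = 33.286 m.
Since a_F ≤ a_L and the follower starts braking later, the follower is never slower than the leader, so the closest approach is when both have stopped.
Minimum gap = 33.286 − 11.628 = 21.658 m.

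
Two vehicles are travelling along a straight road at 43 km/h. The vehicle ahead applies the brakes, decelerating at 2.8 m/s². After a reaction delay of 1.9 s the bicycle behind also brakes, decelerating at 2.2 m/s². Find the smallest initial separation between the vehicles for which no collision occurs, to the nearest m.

Minimum gap ≈ 30 m

43 km/h ÷ 3.6 = 11.9444 m/s.
Leader travels v²/(2a_L) = 142.669 / 5.600 = 25.477 m before stopping.
Follower covers v·t_r = 11.9444 × 1.9 = 22.694 m while reacting, then v²/(2a_F) = 142.669 / 4.400 = 32.425 m while braking, for a total of 22.694 + 32.425 = 55.119 m.
Since a_F ≤ a_L and the follower starts braking later, the follower is never slower than the leader, so the closest approach is when both have stopped.
Minimum gap = 55.119 − 25.477 = 29.642 m.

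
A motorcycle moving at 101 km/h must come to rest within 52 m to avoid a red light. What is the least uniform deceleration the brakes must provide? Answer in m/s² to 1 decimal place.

Required deceleration ≈ 7.6 m/s²

101 km/h ÷ 3.6 = 28.0556 m/s.
v² = 2a·d ⇒ a = v²/(2d) = 28.0556² / (2 × 52.000) = 787.117 / 104.000 = 7.5684 m/s².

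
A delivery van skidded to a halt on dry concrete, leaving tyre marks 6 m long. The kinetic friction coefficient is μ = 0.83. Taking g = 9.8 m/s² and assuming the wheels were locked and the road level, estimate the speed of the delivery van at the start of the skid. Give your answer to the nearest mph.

Initial speed ≈ 22 mph

Deceleration a = μg = 0.83 × 9.8 = 8.134 m/s².
v = √(2a·d) = √(2 × 8.134 × 6) = √97.608 = 9.8797 m/s.
= 9.8797 ÷ 0.44704 = 22.100 mph.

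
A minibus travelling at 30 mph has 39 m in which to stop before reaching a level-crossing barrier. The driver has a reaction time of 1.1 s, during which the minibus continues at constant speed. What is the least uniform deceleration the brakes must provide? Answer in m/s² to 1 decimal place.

Required deceleration ≈ 3.7 m/s²

30 mph × 0.44704 = 13.4112 m/s.
Distance covered during reaction = 13.4112 × 1.1 = 14.752 m.
Distance available for braking: 39 − 14.752 = 24.248 m.
v² = 2a·d ⇒ a = v²/(2d) = 13.4112² / (2 × 24.248) = 179.860 / 48.496 = 3.7088 m/s².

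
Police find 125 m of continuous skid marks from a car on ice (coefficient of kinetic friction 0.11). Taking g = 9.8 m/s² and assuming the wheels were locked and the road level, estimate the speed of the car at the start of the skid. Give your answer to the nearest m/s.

Initial speed ≈ 16 m/s

Deceleration a = μg = 0.11 × 9.8 = 1.078 m/s².
v = √(2a·d) = √(2 × 1.078 × 125) = √269.500 = 16.4165 m/s.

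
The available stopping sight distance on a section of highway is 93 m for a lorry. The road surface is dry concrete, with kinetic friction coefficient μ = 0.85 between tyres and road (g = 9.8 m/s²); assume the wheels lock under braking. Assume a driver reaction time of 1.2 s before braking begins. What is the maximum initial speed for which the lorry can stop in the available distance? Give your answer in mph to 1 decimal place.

Maximum speed ≈ 68.5 mph

a = μg = 0.85 × 9.8 = 8.330 m/s².
Stopping distance: v·t_r + v²/(2a) = 93 with t_r = 1.2 s and a = 8.330 m/s².
So v² + 19.992 v − 1549.38 = 0.
Positive root: v = −a·t_r + √((a·t_r)² + 2a·d) = −9.996 + √(99.920 + 1549.38) = 30.6156 m/s.
30.6156 m/s ÷ 0.44704 = 68.485 mph.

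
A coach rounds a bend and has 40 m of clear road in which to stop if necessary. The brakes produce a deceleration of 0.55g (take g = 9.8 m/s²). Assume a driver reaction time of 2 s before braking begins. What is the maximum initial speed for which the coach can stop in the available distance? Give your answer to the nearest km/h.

Maximum speed ≈ 45 km/h

a = 0.55 × 9.8 = 5.390 m/s².
Stopping distance: v·t_r + v²/(2a) = 40 with t_r = 2 s and a = 5.390 m/s².
So v² + 21.560 v − 431.20 = 0.
Positive root: v = −a·t_r + √((a·t_r)² + 2a·d) = −10.780 + √(116.208 + 431.20) = 12.6168 m/s.
12.6168 m/s × 3.6 = 45.420 km/h.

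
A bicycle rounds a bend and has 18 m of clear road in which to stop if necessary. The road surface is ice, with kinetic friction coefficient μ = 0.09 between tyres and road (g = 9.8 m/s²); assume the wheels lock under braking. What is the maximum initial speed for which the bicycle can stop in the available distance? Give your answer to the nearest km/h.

Maximum speed ≈ 20 km/h

a = μg = 0.09 × 9.8 = 0.882 m/s².
v²/(2a) = d ⇒ v = √(2 × 0.882 × 18) = √31.75 = 5.6347 m/s.
5.6347 m/s × 3.6 = 20.285 km/h.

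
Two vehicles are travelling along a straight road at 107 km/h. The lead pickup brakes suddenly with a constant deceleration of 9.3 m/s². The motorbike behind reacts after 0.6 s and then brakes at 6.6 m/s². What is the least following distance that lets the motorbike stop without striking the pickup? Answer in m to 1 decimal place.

Minimum gap ≈ 37.3 m

107 km/h ÷ 3.6 = 29.7222 m/s.
Leader travels v²/(2a_L) = 883.409 / 18.600 = 47.495 m before stopping.
Follower covers v·t_r = 29.7222 × 0.6 = 17.833 m while reacting, then v²/(2a_F) = 883.409 / 13.200 = 66.925 m while braking, for a total of 17.833 + 66.925 = 84.758 m.
Since a_F ≤ a_L and the follower starts braking later, the follower is never slower than the leader, so the closest approach is when both have stopped.
Minimum gap = 84.758 − 47.495 = 37.263 m.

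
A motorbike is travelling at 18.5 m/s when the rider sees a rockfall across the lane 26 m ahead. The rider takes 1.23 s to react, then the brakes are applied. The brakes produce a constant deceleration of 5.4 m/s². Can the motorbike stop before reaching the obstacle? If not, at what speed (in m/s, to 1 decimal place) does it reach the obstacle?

No — it strikes the obstacle at 17.5 m/s

Reaction distance = 18.5000 × 1.23 = 22.755 m.
Braking distance needed to stop: v²/(2a) = 342.250 / 10.800 = 31.690 m, so total needed = 22.755 + 31.690 = 54.445 m > 26 m — it cannot stop.
Distance remaining when braking begins: 26 − 22.755 = 3.245 m.
v² = v₀² − 2a·d = 342.250 − 2 × 5.400 × 3.245 = 307.204 m²/s².
v = √307.204 = 17.527 m/s.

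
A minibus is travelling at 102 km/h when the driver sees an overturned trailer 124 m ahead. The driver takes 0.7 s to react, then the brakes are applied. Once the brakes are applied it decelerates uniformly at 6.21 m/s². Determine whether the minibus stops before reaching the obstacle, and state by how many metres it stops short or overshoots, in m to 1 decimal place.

Yes — it stops 39.5 m short of the obstacle

102 km/h ÷ 3.6 = 28.3333 m/s.
Reaction distance = 28.3333 × 0.7 = 19.833 m.
Braking distance = v²/(2a) = 802.776 / 12.420 = 64.636 m.
Total stopping distance = 19.833 + 64.636 = 84.469 m, vs 124 m available — it stops with 124 − 84.469 = 39.531 m to spare.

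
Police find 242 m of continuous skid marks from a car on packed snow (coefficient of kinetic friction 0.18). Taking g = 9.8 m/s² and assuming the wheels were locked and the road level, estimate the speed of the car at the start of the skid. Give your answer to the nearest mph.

Deceleration a = μg = 0.18 × 9.8 = 1.764 m/s².
v = √(2a·d) = √(2 × 1.764 × 242) = √853.776 = 29.2194 m/s.
= 29.2194 ÷ 0.44704 = 65.362 mph.

Initial speed ≈ 65 mph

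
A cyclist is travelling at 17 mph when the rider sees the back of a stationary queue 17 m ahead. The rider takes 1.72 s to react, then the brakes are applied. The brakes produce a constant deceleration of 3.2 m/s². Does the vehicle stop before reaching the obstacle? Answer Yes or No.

17 mph × 0.44704 = 7.5997 m/s.
Reaction distance = 7.5997 × 1.72 = 13.071 m.
Braking distance = v²/(2a) = 57.755 / 6.400 = 9.024 m.
Total stopping distance = 13.071 + 9.024 = 22.095 m, vs 17 m available — it cannot stop in time and overshoots by 22.095 − 17 = 5.095 m.

No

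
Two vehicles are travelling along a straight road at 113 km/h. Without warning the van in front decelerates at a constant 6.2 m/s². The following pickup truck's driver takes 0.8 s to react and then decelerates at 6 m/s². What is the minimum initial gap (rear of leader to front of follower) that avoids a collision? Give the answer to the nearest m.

113 km/h ÷ 3.6 = 31.3889 m/s.
Leader travels v²/(2a_L) = 985.263 / 12.400 = 79.457 m before stopping.
Follower covers v·t_r = 31.3889 × 0.8 = 25.111 m while reacting, then v²/(2a_F) = 985.263 / 12.000 = 82.105 m while braking, for a total of 25.111 + 82.105 = 107.216 m.
Since a_F ≤ a_L and the follower starts braking later, the follower is never slower than the leader, so the closest approach is when both have stopped.
Minimum gap = 107.216 − 79.457 = 27.759 m.

Minimum gap ≈ 28 m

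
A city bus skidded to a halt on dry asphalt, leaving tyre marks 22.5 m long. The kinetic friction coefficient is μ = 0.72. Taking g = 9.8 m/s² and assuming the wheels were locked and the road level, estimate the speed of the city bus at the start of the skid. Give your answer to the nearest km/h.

Deceleration a = μg = 0.72 × 9.8 = 7.056 m/s².
v = √(2a·d) = √(2 × 7.056 × 22.5) = √317.520 = 17.8191 m/s.
= 17.8191 × 3.6 = 64.149 km/h.

Initial speed ≈ 64 km/h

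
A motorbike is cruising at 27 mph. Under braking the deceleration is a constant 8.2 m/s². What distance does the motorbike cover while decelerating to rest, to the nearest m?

Braking distance ≈ 9 m

27 mph × 0.44704 = 12.0701 m/s.
Braking distance = v²/(2a) = 12.0701² / (2 × 8.200) = 145.687 / 16.400 = 8.883 m.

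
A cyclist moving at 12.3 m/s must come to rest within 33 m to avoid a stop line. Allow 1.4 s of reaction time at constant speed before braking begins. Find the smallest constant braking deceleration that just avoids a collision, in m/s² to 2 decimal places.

Required deceleration ≈ 4.79 m/s²

Distance covered during reaction = 12.3000 × 1.4 = 17.220 m.
Distance available for braking: 33 − 17.220 = 15.780 m.
v² = 2a·d ⇒ a = v²/(2d) = 12.3000² / (2 × 15.780) = 151.290 / 31.560 = 4.7937 m/s².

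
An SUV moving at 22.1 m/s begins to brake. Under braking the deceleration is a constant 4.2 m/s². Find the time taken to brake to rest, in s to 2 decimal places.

Braking time = v/a = 22.1000 / 4.200 = 5.262 s.

Braking time ≈ 5.26 s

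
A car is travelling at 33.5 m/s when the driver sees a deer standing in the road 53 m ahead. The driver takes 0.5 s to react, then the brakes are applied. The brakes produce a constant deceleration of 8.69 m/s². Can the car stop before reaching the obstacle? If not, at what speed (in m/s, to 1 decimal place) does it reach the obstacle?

Reaction distance = 33.5000 × 0.5 = 16.750 m.
Braking distance needed to stop: v²/(2a) = 1122.250 / 17.380 = 64.571 m, so total needed = 16.750 + 64.571 = 81.321 m > 53 m — it cannot stop.
Distance remaining when braking begins: 53 − 16.750 = 36.250 m.
v² = v₀² − 2a·d = 1122.250 − 2 × 8.690 × 36.250 = 492.225 m²/s².
v = √492.225 = 22.186 m/s.

No — it strikes the obstacle at 22.2 m/s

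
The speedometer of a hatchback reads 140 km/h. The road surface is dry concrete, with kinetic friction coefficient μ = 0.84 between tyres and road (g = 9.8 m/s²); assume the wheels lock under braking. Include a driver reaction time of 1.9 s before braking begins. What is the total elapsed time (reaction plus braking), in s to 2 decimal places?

140 km/h ÷ 3.6 = 38.8889 m/s.
a = μg = 0.84 × 9.8 = 8.232 m/s².
Braking time = v/a = 38.8889 / 8.232 = 4.724 s.
Total = 1.9 + 4.724 = 6.624 s.

Total time ≈ 6.62 s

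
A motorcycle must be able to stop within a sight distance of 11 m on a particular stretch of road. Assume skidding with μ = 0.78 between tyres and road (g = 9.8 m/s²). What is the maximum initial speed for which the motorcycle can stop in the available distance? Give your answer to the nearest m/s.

Maximum speed ≈ 13 m/s

a = μg = 0.78 × 9.8 = 7.644 m/s².
v²/(2a) = d ⇒ v = √(2 × 7.644 × 11) = √168.17 = 12.9680 m/s.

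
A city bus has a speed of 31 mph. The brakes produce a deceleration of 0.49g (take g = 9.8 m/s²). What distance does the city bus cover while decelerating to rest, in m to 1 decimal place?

31 mph × 0.44704 = 13.8582 m/s.
a = 0.49 × 9.8 = 4.802 m/s².
Braking distance = v²/(2a) = 13.8582² / (2 × 4.802) = 192.050 / 9.604 = 19.997 m.

Braking distance ≈ 20.0 m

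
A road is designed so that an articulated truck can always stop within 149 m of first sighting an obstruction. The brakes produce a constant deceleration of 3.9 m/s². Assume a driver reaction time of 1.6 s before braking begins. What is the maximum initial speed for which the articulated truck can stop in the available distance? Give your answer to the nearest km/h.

Maximum speed ≈ 102 km/h

Stopping distance: v·t_r + v²/(2a) = 149 with t_r = 1.6 s and a = 3.900 m/s².
So v² + 12.480 v − 1162.20 = 0.
Positive root: v = −a·t_r + √((a·t_r)² + 2a·d) = −6.240 + √(38.938 + 1162.20) = 28.4174 m/s.
28.4174 m/s × 3.6 = 102.303 km/h.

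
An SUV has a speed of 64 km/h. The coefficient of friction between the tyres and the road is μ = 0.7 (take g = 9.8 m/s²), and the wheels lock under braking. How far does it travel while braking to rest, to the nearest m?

64 km/h ÷ 3.6 = 17.7778 m/s.
a = μg = 0.7 × 9.8 = 6.860 m/s².
Braking distance = v²/(2a) = 17.7778² / (2 × 6.860) = 316.050 / 13.720 = 23.036 m.

Braking distance ≈ 23 m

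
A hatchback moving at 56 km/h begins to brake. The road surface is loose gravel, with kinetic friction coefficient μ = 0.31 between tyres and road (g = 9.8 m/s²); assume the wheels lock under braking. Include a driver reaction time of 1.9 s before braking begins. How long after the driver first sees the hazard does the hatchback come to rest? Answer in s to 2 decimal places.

Total time ≈ 7.02 s

56 km/h ÷ 3.6 = 15.5556 m/s.
a = μg = 0.31 × 9.8 = 3.038 m/s².
Braking time = v/a = 15.5556 / 3.038 = 5.120 s.
Total = 1.9 + 5.120 = 7.020 s.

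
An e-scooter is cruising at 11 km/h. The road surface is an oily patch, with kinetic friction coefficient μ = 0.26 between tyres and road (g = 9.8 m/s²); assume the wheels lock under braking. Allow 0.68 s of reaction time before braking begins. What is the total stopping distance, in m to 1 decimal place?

Total stopping distance ≈ 3.9 m

11 km/h ÷ 3.6 = 3.0556 m/s.
a = μg = 0.26 × 9.8 = 2.548 m/s².
Reaction distance = v·t_r = 3.0556 × 0.68 = 2.078 m.
Braking distance = v²/(2a) = 3.0556² / (2 × 2.548) = 9.337 / 5.096 = 1.832 m.
Total = 2.078 + 1.832 = 3.910 m.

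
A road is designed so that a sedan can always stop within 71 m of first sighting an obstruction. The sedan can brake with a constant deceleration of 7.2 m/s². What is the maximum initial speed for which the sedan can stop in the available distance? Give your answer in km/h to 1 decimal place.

Maximum speed ≈ 115.1 km/h

v²/(2a) = d ⇒ v = √(2 × 7.200 × 71) = √1022.40 = 31.9750 m/s.
31.9750 m/s × 3.6 = 115.110 km/h.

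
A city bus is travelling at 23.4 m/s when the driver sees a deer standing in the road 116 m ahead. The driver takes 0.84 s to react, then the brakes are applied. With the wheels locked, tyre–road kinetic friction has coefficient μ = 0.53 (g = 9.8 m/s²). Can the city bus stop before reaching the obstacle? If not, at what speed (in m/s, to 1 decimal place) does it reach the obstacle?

a = μg = 0.53 × 9.8 = 5.194 m/s².
Reaction distance = 23.4000 × 0.84 = 19.656 m.
Braking distance = v²/(2a) = 547.560 / 10.388 = 52.711 m.
Total stopping distance = 19.656 + 52.711 = 72.367 m, vs 116 m available — it stops with 116 − 72.367 = 43.633 m to spare.

Yes — it stops about 43.6 m short of the obstacle, so it never reaches it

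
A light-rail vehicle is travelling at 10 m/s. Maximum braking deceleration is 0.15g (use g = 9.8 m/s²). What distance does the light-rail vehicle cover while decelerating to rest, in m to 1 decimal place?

Braking distance ≈ 34.0 m

a = 0.15 × 9.8 = 1.470 m/s².
Braking distance = v²/(2a) = 10.0000² / (2 × 1.470) = 100.000 / 2.940 = 34.014 m.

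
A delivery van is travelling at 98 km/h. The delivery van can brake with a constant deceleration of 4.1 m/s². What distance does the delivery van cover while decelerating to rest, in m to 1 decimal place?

Braking distance ≈ 90.4 m

98 km/h ÷ 3.6 = 27.2222 m/s.
Braking distance = v²/(2a) = 27.2222² / (2 × 4.100) = 741.048 / 8.200 = 90.372 m.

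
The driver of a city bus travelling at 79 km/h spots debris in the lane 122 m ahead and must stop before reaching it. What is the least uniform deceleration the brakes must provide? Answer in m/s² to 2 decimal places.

Required deceleration ≈ 1.97 m/s²

79 km/h ÷ 3.6 = 21.9444 m/s.
v² = 2a·d ⇒ a = v²/(2d) = 21.9444² / (2 × 122.000) = 481.557 / 244.000 = 1.9736 m/s².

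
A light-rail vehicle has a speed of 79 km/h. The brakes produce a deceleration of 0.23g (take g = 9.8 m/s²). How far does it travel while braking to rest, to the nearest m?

79 km/h ÷ 3.6 = 21.9444 m/s.
a = 0.23 × 9.8 = 2.254 m/s².
Braking distance = v²/(2a) = 21.9444² / (2 × 2.254) = 481.557 / 4.508 = 106.823 m.

Braking distance ≈ 107 m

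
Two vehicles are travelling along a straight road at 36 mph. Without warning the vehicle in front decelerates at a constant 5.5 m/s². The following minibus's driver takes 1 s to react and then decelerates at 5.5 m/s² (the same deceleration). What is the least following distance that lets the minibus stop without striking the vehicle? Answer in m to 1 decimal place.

36 mph × 0.44704 = 16.0934 m/s.
Leader travels v²/(2a_L) = 258.998 / 11.000 = 23.545 m before stopping.
Follower covers v·t_r = 16.0934 × 1 = 16.093 m while reacting, then v²/(2a_F) = 258.998 / 11.000 = 23.545 m while braking, for a total of 16.093 + 23.545 = 39.638 m.
Since a_F ≤ a_L and the follower starts braking later, the follower is never slower than the leader, so the closest approach is when both have stopped.
Minimum gap = 39.638 − 23.545 = 16.093 m.

Minimum gap ≈ 16.1 m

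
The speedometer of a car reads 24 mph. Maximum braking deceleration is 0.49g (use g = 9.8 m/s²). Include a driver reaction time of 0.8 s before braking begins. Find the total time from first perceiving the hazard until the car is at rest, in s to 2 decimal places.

24 mph × 0.44704 = 10.7290 m/s.
a = 0.49 × 9.8 = 4.802 m/s².
Braking time = v/a = 10.7290 / 4.802 = 2.234 s.
Total = 0.8 + 2.234 = 3.034 s.

Total time ≈ 3.03 s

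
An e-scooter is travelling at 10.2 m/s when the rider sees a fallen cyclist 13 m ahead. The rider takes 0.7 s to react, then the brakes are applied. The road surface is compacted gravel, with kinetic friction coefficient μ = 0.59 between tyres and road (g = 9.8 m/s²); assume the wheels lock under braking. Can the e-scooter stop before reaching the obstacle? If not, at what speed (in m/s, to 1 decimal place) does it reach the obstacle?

No — it strikes the obstacle at 6.0 m/s

a = μg = 0.59 × 9.8 = 5.782 m/s².
Reaction distance = 10.2000 × 0.7 = 7.140 m.
Braking distance needed to stop: v²/(2a) = 104.040 / 11.564 = 8.997 m, so total needed = 7.140 + 8.997 = 16.137 m > 13 m — it cannot stop.
Distance remaining when braking begins: 13 − 7.140 = 5.860 m.
v² = v₀² − 2a·d = 104.040 − 2 × 5.782 × 5.860 = 36.275 m²/s².
v = √36.275 = 6.023 m/s.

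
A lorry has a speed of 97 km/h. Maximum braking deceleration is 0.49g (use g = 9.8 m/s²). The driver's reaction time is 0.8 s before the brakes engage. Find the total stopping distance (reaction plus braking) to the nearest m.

97 km/h ÷ 3.6 = 26.9444 m/s.
a = 0.49 × 9.8 = 4.802 m/s².
Reaction distance = v·t_r = 26.9444 × 0.8 = 21.556 m.
Braking distance = v²/(2a) = 26.9444² / (2 × 4.802) = 726.001 / 9.604 = 75.594 m.
Total = 21.556 + 75.594 = 97.150 m.

Total stopping distance ≈ 97 m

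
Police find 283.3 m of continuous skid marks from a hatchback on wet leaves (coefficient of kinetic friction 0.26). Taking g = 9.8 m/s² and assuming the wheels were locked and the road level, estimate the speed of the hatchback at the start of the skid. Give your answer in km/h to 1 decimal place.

Initial speed ≈ 136.8 km/h

Deceleration a = μg = 0.26 × 9.8 = 2.548 m/s².
v = √(2a·d) = √(2 × 2.548 × 283.3) = √1443.697 = 37.9960 m/s.
= 37.9960 × 3.6 = 136.786 km/h.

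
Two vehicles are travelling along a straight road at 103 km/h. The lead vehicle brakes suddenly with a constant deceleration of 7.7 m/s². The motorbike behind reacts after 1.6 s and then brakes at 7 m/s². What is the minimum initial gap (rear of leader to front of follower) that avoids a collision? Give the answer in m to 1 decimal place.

Minimum gap ≈ 51.1 m

103 km/h ÷ 3.6 = 28.6111 m/s.
Leader travels v²/(2a_L) = 818.595 / 15.400 = 53.156 m before stopping.
Follower covers v·t_r = 28.6111 × 1.6 = 45.778 m while reacting, then v²/(2a_F) = 818.595 / 14.000 = 58.471 m while braking, for a total of 45.778 + 58.471 = 104.249 m.
Since a_F ≤ a_L and the follower starts braking later, the follower is never slower than the leader, so the closest approach is when both have stopped.
Minimum gap = 104.249 − 53.156 = 51.093 m.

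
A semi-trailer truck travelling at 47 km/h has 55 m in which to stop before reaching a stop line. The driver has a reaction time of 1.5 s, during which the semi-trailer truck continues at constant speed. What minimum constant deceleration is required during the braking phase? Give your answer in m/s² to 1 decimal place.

Required deceleration ≈ 2.4 m/s²

47 km/h ÷ 3.6 = 13.0556 m/s.
Distance covered during reaction = 13.0556 × 1.5 = 19.583 m.
Distance available for braking: 55 − 19.583 = 35.417 m.
v² = 2a·d ⇒ a = v²/(2d) = 13.0556² / (2 × 35.417) = 170.449 / 70.834 = 2.4063 m/s².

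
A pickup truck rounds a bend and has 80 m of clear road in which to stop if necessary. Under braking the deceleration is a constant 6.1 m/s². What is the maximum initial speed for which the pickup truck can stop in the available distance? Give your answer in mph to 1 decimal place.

v²/(2a) = d ⇒ v = √(2 × 6.100 × 80) = √976.00 = 31.2410 m/s.
31.2410 m/s ÷ 0.44704 = 69.884 mph.

Maximum speed ≈ 69.9 mph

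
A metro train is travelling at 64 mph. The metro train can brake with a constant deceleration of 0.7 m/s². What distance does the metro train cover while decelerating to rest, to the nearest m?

64 mph × 0.44704 = 28.6106 m/s.
Braking distance = v²/(2a) = 28.6106² / (2 × 0.700) = 818.566 / 1.400 = 584.690 m.

Braking distance ≈ 585 m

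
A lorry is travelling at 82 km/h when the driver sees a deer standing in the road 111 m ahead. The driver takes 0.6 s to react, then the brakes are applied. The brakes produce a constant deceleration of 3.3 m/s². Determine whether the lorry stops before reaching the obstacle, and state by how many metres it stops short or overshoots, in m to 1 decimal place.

82 km/h ÷ 3.6 = 22.7778 m/s.
Reaction distance = 22.7778 × 0.6 = 13.667 m.
Braking distance = v²/(2a) = 518.828 / 6.600 = 78.610 m.
Total stopping distance = 13.667 + 78.610 = 92.277 m, vs 111 m available — it stops with 111 − 92.277 = 18.723 m to spare.

Yes — it stops 18.7 m short of the obstacle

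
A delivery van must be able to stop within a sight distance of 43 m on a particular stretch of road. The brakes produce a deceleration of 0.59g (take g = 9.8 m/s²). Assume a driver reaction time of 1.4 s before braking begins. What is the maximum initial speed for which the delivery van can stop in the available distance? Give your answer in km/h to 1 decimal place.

a = 0.59 × 9.8 = 5.782 m/s².
Stopping distance: v·t_r + v²/(2a) = 43 with t_r = 1.4 s and a = 5.782 m/s².
So v² + 16.190 v − 497.25 = 0.
Positive root: v = −a·t_r + √((a·t_r)² + 2a·d) = −8.095 + √(65.529 + 497.25) = 15.6280 m/s.
15.6280 m/s × 3.6 = 56.261 km/h.

Maximum speed ≈ 56.3 km/h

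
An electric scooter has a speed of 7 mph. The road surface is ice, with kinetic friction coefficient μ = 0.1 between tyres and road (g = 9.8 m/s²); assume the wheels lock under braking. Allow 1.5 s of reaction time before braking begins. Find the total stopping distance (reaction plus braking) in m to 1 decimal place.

7 mph × 0.44704 = 3.1293 m/s.
a = μg = 0.1 × 9.8 = 0.980 m/s².
Reaction distance = v·t_r = 3.1293 × 1.5 = 4.694 m.
Braking distance = v²/(2a) = 3.1293² / (2 × 0.980) = 9.793 / 1.960 = 4.996 m.
Total = 4.694 + 4.996 = 9.690 m.

Total stopping distance ≈ 9.7 m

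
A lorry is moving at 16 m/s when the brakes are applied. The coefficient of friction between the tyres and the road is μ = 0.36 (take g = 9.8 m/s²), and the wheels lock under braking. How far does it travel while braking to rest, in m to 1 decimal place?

a = μg = 0.36 × 9.8 = 3.528 m/s².
Braking distance = v²/(2a) = 16.0000² / (2 × 3.528) = 256.000 / 7.056 = 36.281 m.

Braking distance ≈ 36.3 m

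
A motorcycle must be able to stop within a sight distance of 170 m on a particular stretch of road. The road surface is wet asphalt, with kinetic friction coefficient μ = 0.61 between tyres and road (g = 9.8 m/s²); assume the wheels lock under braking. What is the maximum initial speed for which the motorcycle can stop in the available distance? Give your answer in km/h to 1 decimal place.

a = μg = 0.61 × 9.8 = 5.978 m/s².
v²/(2a) = d ⇒ v = √(2 × 5.978 × 170) = √2032.52 = 45.0835 m/s.
45.0835 m/s × 3.6 = 162.301 km/h.

Maximum speed ≈ 162.3 km/h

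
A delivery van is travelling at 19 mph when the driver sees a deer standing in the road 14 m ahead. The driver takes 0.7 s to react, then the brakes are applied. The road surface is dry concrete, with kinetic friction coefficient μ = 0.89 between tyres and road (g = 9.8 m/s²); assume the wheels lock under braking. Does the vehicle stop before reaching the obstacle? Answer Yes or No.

Yes

19 mph × 0.44704 = 8.4938 m/s.
a = μg = 0.89 × 9.8 = 8.722 m/s².
Reaction distance = 8.4938 × 0.7 = 5.946 m.
Braking distance = v²/(2a) = 72.145 / 17.444 = 4.136 m.
Total stopping distance = 5.946 + 4.136 = 10.082 m, vs 14 m available — it stops with 14 − 10.082 = 3.918 m to spare.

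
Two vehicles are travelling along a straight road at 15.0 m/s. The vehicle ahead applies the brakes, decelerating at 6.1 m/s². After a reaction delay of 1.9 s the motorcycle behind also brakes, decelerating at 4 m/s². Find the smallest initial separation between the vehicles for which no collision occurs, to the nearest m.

Minimum gap ≈ 38 m

Leader travels v²/(2a_L) = 225.000 / 12.200 = 18.443 m before stopping.
Follower covers v·t_r = 15.0000 × 1.9 = 28.500 m while reacting, then v²/(2a_F) = 225.000 / 8.000 = 28.125 m while braking, for a total of 28.500 + 28.125 = 56.625 m.
Since a_F ≤ a_L and the follower starts braking later, the follower is never slower than the leader, so the closest approach is when both have stopped.
Minimum gap = 56.625 − 18.443 = 38.182 m.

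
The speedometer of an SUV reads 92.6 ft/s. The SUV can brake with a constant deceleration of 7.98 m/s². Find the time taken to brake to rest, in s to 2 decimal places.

92.6 ft/s × 0.3048 = 28.2245 m/s.
Braking time = v/a = 28.2245 / 7.980 = 3.537 s.

Braking time ≈ 3.54 s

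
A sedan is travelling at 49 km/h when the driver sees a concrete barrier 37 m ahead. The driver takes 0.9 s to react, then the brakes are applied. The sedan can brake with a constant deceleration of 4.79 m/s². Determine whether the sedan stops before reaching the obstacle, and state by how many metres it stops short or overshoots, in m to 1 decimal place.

49 km/h ÷ 3.6 = 13.6111 m/s.
Reaction distance = 13.6111 × 0.9 = 12.250 m.
Braking distance = v²/(2a) = 185.262 / 9.580 = 19.338 m.
Total stopping distance = 12.250 + 19.338 = 31.588 m, vs 37 m available — it stops with 37 − 31.588 = 5.412 m to spare.

Yes — it stops 5.4 m short of the obstacle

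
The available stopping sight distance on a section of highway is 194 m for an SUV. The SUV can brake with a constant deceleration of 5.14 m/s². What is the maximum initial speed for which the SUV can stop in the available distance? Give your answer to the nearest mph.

Maximum speed ≈ 100 mph

v²/(2a) = d ⇒ v = √(2 × 5.140 × 194) = √1994.32 = 44.6578 m/s.
44.6578 m/s ÷ 0.44704 = 99.897 mph.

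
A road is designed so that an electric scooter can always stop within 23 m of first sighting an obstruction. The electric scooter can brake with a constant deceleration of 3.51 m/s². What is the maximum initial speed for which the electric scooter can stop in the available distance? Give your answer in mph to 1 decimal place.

v²/(2a) = d ⇒ v = √(2 × 3.510 × 23) = √161.46 = 12.7067 m/s.
12.7067 m/s ÷ 0.44704 = 28.424 mph.

Maximum speed ≈ 28.4 mph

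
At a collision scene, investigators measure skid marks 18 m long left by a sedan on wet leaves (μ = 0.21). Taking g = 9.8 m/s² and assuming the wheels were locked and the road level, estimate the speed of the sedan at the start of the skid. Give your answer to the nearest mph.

Initial speed ≈ 19 mph

Deceleration a = μg = 0.21 × 9.8 = 2.058 m/s².
v = √(2a·d) = √(2 × 2.058 × 18) = √74.088 = 8.6074 m/s.
= 8.6074 ÷ 0.44704 = 19.254 mph.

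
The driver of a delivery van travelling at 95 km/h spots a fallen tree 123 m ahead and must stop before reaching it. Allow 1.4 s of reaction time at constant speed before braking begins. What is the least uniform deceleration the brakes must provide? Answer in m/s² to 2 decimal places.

95 km/h ÷ 3.6 = 26.3889 m/s.
Distance covered during reaction = 26.3889 × 1.4 = 36.944 m.
Distance available for braking: 123 − 36.944 = 86.056 m.
v² = 2a·d ⇒ a = v²/(2d) = 26.3889² / (2 × 86.056) = 696.374 / 172.112 = 4.0461 m/s².

Required deceleration ≈ 4.05 m/s²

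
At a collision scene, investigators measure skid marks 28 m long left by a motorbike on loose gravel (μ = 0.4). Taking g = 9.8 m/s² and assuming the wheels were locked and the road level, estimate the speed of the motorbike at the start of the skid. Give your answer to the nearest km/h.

Initial speed ≈ 53 km/h

Deceleration a = μg = 0.4 × 9.8 = 3.920 m/s².
v = √(2a·d) = √(2 × 3.920 × 28) = √219.520 = 14.8162 m/s.
= 14.8162 × 3.6 = 53.338 km/h.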